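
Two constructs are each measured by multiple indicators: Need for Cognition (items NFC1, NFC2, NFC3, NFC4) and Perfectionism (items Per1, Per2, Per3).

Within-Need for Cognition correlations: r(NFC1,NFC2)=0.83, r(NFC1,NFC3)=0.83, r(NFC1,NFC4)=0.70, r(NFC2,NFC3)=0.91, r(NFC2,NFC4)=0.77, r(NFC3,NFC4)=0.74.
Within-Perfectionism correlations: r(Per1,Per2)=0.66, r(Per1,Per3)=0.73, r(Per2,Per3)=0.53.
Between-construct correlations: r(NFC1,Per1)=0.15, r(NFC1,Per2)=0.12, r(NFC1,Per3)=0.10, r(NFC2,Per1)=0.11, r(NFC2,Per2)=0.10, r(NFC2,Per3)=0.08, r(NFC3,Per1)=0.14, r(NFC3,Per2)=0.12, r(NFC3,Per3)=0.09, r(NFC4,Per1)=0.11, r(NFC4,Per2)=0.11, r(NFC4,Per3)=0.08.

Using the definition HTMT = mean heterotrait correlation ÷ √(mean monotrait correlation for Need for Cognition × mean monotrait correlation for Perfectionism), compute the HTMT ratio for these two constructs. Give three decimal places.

0.153

Mean heterotrait r = 1.31/12 = 0.1092.
Mean within-NFC = 4.78/6 = 0.7967; mean within-Per = 1.92/3 = 0.6400.
Geometric mean = √(0.7967 × 0.6400) = 0.7141.
HTMT = 0.1092 / 0.7141 = 0.153.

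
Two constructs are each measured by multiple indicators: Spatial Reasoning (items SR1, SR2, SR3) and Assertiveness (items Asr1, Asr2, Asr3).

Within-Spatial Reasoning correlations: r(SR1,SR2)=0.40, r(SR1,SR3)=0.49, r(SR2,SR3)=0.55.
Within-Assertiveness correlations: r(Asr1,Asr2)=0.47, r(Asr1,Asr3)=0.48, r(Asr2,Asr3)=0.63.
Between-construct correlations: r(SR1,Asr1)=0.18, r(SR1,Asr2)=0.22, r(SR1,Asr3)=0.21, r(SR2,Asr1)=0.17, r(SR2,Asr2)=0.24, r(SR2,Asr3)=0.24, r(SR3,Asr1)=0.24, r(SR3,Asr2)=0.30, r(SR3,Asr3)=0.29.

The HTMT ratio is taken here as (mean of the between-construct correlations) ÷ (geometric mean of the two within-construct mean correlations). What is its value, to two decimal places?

0.46

Mean heterotrait r = 2.09/9 = 0.2322.
Mean within-SR = 1.44/3 = 0.4800; mean within-Asr = 1.58/3 = 0.5267.
Geometric mean = √(0.4800 × 0.5267) = 0.5028.
HTMT = 0.2322 / 0.5028 = 0.46.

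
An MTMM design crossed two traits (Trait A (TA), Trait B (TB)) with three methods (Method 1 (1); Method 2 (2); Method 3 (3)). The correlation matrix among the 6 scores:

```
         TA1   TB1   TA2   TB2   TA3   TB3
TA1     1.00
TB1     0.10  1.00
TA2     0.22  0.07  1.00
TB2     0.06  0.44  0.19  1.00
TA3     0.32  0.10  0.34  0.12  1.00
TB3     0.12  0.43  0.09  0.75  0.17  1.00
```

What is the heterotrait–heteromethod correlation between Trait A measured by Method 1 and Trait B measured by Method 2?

Different traits and methods: r(TA1, TB2) = 0.06.

0.06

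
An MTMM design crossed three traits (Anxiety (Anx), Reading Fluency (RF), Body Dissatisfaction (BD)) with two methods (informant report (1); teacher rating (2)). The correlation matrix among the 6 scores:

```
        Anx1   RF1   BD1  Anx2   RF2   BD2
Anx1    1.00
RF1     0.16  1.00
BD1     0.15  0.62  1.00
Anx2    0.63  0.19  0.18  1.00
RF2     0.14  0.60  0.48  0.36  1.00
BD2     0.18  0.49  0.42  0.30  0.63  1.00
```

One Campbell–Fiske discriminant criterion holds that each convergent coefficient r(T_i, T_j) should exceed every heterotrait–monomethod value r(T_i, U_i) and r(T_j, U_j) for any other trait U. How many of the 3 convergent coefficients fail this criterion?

Checking each validity diagonal entry against its comparison values:
Anx (methods 1·2): 0.63 vs {0.16, 0.36, 0.15, 0.30} → pass.
RF (methods 1·2): 0.60 vs {0.16, 0.36, 0.62, 0.63} → fail.
BD (methods 1·2): 0.42 vs {0.15, 0.30, 0.62, 0.63} → fail.
2 of 3 fail.

2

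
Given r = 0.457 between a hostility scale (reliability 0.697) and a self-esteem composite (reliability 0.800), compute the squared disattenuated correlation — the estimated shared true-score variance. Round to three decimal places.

0.375

Disattenuated r = 0.457 / √(0.697 × 0.800) = 0.457 / 0.7467 = 0.6120.
Shared true-score variance = 0.6120² = 0.3745 ≈ 0.375.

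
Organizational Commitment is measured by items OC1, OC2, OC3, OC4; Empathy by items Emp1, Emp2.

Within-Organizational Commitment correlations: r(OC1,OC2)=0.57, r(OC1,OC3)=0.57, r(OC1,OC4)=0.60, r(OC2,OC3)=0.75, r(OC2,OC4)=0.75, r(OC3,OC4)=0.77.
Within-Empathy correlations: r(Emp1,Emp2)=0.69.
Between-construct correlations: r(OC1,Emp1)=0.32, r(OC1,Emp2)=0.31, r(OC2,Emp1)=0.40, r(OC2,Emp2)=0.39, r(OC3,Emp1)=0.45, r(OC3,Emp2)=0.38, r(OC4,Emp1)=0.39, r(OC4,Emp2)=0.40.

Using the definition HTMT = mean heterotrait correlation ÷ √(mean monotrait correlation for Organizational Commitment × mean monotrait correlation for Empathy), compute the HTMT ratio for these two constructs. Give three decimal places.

Between-construct mean = 3.04/8 = 0.3800.
Mean within-OC = 4.01/6 = 0.6683; mean within-Emp = 0.69/1 = 0.6900.
Geometric mean = √(0.6683 × 0.6900) = 0.6791.
HTMT = 0.3800 / 0.6791 = 0.560.

0.560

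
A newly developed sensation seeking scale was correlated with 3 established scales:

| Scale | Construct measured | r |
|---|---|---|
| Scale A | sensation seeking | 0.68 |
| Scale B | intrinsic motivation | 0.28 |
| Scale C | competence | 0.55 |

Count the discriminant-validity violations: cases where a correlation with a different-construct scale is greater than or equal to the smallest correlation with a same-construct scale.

0

Convergent (same construct = sensation seeking): Scale A.
Smallest convergent = 0.68. Discriminant values: 0.28, 0.55; count ≥ 0.68 → 0.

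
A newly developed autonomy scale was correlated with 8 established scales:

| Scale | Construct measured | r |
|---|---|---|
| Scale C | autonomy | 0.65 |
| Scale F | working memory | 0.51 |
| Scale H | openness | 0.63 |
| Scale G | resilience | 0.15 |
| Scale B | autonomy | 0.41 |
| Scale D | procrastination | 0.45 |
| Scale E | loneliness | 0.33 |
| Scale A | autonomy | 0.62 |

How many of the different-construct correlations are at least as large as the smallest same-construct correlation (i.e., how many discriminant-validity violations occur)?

3

Convergent (same construct = autonomy): Scale C, Scale B, Scale A.
Smallest convergent = 0.41. Discriminant values: 0.51, 0.63, 0.15, 0.45, 0.33; count ≥ 0.41 → 3.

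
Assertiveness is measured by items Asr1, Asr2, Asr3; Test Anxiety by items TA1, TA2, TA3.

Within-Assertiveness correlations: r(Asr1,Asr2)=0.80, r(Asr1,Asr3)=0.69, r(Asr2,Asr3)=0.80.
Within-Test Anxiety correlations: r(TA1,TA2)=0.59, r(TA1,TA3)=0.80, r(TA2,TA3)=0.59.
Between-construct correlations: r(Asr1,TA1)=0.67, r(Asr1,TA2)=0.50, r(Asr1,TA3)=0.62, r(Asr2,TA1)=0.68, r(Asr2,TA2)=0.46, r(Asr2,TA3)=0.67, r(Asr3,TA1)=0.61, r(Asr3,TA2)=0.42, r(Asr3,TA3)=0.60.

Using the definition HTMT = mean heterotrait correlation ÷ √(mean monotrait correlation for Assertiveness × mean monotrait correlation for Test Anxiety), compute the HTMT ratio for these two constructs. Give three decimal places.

Between-construct mean = 5.23/9 = 0.5811.
Mean within-Asr = 2.29/3 = 0.7633; mean within-TA = 1.98/3 = 0.6600.
Geometric mean = √(0.7633 × 0.6600) = 0.7098.
HTMT = 0.5811 / 0.7098 = 0.819.

0.819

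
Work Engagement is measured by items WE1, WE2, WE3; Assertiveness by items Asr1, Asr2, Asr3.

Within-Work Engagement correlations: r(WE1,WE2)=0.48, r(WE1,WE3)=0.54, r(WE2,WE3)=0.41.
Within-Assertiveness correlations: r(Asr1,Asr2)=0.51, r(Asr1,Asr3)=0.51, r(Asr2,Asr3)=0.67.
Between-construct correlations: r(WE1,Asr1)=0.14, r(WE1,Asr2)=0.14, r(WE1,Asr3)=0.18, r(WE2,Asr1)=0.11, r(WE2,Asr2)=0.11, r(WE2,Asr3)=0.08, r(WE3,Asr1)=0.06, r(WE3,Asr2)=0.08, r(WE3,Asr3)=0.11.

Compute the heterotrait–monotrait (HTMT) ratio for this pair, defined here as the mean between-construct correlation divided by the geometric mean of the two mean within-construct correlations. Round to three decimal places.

Mean between = 1.01/9 = 0.1122.
Mean within-WE = 1.43/3 = 0.4767; mean within-Asr = 1.69/3 = 0.5633.
Geometric mean = √(0.4767 × 0.5633) = 0.5182.
HTMT = 0.1122 / 0.5182 = 0.217.

0.217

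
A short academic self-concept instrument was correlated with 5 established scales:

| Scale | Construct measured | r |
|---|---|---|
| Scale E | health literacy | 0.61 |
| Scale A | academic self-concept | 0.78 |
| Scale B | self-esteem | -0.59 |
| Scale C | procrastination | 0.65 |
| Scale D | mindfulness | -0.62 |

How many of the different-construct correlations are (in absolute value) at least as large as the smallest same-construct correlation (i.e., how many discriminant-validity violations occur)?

0

Convergent (same construct = academic self-concept): Scale A.
Smallest convergent = 0.78. Discriminant |r|: 0.61, 0.59, 0.65, 0.62; count ≥ 0.78 → 0.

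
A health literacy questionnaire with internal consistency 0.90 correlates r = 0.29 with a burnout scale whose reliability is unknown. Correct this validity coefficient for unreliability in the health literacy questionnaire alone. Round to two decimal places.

Single correction: r_c = r_obs / √r_xx = 0.29 / √0.90 = 0.29 / 0.9487 ≈ 0.31.

0.31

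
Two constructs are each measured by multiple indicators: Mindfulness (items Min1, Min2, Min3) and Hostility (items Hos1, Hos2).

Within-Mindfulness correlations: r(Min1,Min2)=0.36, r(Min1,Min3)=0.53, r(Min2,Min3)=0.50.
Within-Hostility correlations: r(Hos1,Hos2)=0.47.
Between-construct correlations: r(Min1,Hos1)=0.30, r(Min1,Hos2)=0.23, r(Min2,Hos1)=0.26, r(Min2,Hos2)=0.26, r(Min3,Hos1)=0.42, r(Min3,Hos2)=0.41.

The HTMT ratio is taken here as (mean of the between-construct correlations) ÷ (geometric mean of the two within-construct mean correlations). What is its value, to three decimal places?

0.671

Mean heterotrait r = 1.88/6 = 0.3133.
Mean within-Min = 1.39/3 = 0.4633; mean within-Hos = 0.47/1 = 0.4700.
Geometric mean = √(0.4633 × 0.4700) = 0.4666.
HTMT = 0.3133 / 0.4666 = 0.671.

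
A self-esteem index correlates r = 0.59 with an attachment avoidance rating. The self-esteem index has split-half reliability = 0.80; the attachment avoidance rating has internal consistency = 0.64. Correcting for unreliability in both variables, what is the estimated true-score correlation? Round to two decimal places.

r_true = r_obs / √(r_xx · r_yy) = 0.59 / √(0.80 × 0.64) = 0.59 / √0.5120 = 0.59 / 0.7155 ≈ 0.82.

0.82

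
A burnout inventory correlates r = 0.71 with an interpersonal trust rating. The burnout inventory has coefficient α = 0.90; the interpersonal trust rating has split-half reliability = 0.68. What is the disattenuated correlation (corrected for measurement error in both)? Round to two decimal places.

r_true = r_obs / √(r_xx · r_yy) = 0.71 / √(0.90 × 0.68) = 0.71 / √0.6120 = 0.71 / 0.7823 ≈ 0.91.

0.91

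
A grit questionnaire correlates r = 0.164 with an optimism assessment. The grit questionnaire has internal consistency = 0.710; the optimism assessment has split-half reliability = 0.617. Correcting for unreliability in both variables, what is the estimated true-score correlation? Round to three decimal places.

r_true = r_obs / √(r_xx · r_yy) = 0.164 / √(0.710 × 0.617) = 0.164 / √0.438070 = 0.164 / 0.6619 ≈ 0.248.

0.248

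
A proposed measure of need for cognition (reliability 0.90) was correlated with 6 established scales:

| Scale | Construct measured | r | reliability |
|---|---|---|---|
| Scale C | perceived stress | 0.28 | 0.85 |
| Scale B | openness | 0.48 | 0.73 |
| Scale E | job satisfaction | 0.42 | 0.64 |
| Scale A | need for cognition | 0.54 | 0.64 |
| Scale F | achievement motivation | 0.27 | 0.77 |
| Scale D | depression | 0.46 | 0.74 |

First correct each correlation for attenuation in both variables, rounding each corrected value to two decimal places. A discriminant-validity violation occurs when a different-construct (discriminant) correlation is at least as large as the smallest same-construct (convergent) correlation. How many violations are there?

Disattenuated r (r / √(r_scale · r_new)):
  Scale C (disc): 0.28 / √(0.85·0.90) = 0.32
  Scale B (disc): 0.48 / √(0.73·0.90) = 0.59
  Scale E (disc): 0.42 / √(0.64·0.90) = 0.55
  Scale A (conv): 0.54 / √(0.64·0.90) = 0.71
  Scale F (disc): 0.27 / √(0.77·0.90) = 0.32
  Scale D (disc): 0.46 / √(0.74·0.90) = 0.56
Smallest convergent = 0.71. Discriminant values: 0.32, 0.59, 0.55, 0.32, 0.56; count ≥ 0.71 → 0.

0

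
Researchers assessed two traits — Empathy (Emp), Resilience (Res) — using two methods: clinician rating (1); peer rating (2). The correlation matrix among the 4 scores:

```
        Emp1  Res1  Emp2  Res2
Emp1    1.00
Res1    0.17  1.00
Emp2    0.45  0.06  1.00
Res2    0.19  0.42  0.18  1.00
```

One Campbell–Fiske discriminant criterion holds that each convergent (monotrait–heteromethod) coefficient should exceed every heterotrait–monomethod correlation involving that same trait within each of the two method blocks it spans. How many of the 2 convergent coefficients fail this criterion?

Checking each validity diagonal entry against its comparison values:
Emp (methods 1·2): 0.45 vs {0.17, 0.18} → pass.
Res (methods 1·2): 0.42 vs {0.17, 0.18} → pass.
0 of 2 fail.

0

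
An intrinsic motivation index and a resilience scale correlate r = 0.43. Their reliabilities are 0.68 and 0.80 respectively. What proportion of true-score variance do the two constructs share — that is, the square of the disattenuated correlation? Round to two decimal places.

Disattenuated r = 0.43 / √(0.68 × 0.80) = 0.43 / 0.7376 = 0.5830.
Shared true-score variance = 0.5830² = 0.3399 ≈ 0.34.

0.34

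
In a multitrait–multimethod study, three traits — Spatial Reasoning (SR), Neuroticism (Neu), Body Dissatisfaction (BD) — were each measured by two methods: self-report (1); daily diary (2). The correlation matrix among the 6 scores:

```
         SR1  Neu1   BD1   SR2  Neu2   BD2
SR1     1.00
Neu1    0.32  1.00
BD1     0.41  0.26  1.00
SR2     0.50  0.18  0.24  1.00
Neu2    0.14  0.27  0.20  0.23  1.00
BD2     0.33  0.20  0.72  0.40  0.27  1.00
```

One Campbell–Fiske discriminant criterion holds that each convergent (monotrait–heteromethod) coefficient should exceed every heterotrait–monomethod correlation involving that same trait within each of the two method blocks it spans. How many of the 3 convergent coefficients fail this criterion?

Convergent coefficients and their comparison sets:
SR (methods 1·2): 0.50 vs {0.32, 0.23, 0.41, 0.40} → pass.
Neu (methods 1·2): 0.27 vs {0.32, 0.23, 0.26, 0.27} → fail.
BD (methods 1·2): 0.72 vs {0.41, 0.40, 0.26, 0.27} → pass.
1 of 3 fail.

1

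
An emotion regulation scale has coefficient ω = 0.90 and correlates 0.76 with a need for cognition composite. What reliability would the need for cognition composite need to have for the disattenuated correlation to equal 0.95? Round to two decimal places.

0.71

r_true = r_obs / √(r_xx · r_yy) ⇒ 0.95 = 0.76 / √(0.90 · r_yy).
√(0.90 · r_yy) = 0.76 / 0.95 = 0.8000; 0.90 · r_yy = 0.6400; r_yy = 0.6400 / 0.90 ≈ 0.71.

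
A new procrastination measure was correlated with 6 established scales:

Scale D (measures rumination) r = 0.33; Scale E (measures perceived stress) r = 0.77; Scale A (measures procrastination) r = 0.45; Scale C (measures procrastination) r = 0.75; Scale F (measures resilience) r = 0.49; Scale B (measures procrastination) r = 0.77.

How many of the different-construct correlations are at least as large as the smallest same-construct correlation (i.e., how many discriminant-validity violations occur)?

2

Convergent (same construct = procrastination): Scale A, Scale C, Scale B.
Smallest convergent = 0.45. Discriminant values: 0.33, 0.77, 0.49; count ≥ 0.45 → 2.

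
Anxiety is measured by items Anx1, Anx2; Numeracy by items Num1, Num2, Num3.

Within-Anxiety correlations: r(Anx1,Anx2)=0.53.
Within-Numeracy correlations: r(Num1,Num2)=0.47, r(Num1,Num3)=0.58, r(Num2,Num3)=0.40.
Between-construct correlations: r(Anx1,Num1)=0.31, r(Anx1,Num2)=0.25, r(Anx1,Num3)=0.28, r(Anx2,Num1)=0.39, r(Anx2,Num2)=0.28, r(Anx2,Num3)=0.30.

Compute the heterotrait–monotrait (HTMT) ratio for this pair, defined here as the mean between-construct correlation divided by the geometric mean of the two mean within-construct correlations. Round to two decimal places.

Mean between = 1.81/6 = 0.3017.
Mean within-Anx = 0.53/1 = 0.5300; mean within-Num = 1.45/3 = 0.4833.
Geometric mean = √(0.5300 × 0.4833) = 0.5061.
HTMT = 0.3017 / 0.5061 = 0.60.

0.60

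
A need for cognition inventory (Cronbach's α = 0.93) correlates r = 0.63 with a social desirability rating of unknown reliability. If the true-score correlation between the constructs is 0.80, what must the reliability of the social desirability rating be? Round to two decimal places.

0.67

r_true = r_obs / √(r_xx · r_yy) ⇒ 0.80 = 0.63 / √(0.93 · r_yy).
√(0.93 · r_yy) = 0.63 / 0.80 = 0.7875; 0.93 · r_yy = 0.6202; r_yy = 0.6202 / 0.93 ≈ 0.67.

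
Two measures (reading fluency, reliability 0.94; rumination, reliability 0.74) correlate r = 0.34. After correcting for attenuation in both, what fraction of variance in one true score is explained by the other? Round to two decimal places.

Disattenuated r = 0.34 / √(0.94 × 0.74) = 0.34 / 0.8340 = 0.4077.
Shared true-score variance = 0.4077² = 0.1662 ≈ 0.17.

0.17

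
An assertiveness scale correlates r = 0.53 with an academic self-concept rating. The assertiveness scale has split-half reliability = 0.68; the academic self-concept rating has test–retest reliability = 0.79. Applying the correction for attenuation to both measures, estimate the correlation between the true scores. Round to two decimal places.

r_true = r_obs / √(r_xx · r_yy) = 0.53 / √(0.68 × 0.79) = 0.53 / √0.5372 = 0.53 / 0.7329 ≈ 0.72.

0.72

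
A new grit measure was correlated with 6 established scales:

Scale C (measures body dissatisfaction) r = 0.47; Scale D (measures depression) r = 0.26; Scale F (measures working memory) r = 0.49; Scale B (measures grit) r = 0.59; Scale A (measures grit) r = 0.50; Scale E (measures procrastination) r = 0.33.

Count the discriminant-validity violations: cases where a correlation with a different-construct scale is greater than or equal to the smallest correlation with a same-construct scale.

Convergent (same construct = grit): Scale B, Scale A.
Smallest convergent = 0.50. Discriminant values: 0.47, 0.26, 0.49, 0.33; count ≥ 0.50 → 0.

0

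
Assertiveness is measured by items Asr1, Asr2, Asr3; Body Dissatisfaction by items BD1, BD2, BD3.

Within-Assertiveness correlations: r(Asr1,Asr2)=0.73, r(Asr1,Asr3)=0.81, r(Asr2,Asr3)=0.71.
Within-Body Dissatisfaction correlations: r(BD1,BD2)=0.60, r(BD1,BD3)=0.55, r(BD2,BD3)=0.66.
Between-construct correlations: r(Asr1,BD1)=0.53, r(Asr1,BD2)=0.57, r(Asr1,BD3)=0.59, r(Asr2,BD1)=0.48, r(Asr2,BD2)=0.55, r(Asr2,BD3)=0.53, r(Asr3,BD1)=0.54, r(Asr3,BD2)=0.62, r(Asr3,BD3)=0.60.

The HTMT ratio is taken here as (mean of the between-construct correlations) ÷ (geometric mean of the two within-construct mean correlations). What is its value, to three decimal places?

Mean between = 5.01/9 = 0.5567.
Mean within-Asr = 2.25/3 = 0.7500; mean within-BD = 1.81/3 = 0.6033.
Geometric mean = √(0.7500 × 0.6033) = 0.6727.
HTMT = 0.5567 / 0.6727 = 0.828.

0.828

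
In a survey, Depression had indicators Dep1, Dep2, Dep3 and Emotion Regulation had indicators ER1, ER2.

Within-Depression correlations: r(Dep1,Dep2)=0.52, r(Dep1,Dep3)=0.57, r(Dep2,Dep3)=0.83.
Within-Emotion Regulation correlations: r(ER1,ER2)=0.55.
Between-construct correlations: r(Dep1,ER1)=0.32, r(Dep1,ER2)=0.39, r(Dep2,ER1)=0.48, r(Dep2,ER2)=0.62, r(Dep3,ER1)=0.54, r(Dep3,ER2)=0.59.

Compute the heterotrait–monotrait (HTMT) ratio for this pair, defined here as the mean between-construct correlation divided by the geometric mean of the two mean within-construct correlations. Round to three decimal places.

Between-construct mean = 2.94/6 = 0.4900.
Mean within-Dep = 1.92/3 = 0.6400; mean within-ER = 0.55/1 = 0.5500.
Geometric mean = √(0.6400 × 0.5500) = 0.5933.
HTMT = 0.4900 / 0.5933 = 0.826.

0.826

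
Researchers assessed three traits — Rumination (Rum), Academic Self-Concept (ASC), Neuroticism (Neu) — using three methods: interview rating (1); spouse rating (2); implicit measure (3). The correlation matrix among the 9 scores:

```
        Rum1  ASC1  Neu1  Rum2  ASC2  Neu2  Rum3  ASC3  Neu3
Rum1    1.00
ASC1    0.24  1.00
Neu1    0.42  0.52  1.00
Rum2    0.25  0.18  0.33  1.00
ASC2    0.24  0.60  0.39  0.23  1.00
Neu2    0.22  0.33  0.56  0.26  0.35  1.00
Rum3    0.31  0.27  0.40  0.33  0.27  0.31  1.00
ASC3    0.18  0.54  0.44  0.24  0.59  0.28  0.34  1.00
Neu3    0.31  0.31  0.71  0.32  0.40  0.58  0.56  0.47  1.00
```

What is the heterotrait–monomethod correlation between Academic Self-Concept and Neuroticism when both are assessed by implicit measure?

0.47

Different traits, same method: r(ASC3, Neu3) = 0.47.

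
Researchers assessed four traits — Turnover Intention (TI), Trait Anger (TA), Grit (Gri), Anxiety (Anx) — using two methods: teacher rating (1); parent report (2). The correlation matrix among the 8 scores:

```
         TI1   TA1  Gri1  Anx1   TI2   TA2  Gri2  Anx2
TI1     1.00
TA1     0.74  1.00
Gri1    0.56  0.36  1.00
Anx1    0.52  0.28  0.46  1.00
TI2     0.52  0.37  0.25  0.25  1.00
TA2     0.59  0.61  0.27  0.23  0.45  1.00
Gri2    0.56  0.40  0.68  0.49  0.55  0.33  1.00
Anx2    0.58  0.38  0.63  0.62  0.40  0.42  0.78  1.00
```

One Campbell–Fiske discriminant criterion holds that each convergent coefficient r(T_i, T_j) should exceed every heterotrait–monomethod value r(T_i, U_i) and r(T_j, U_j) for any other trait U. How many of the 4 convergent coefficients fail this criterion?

Each convergent coefficient versus the relevant comparison correlations:
TI (methods 1·2): 0.52 vs {0.74, 0.45, 0.56, 0.55, 0.52, 0.40} → fail.
TA (methods 1·2): 0.61 vs {0.74, 0.45, 0.36, 0.33, 0.28, 0.42} → fail.
Gri (methods 1·2): 0.68 vs {0.56, 0.55, 0.36, 0.33, 0.46, 0.78} → fail.
Anx (methods 1·2): 0.62 vs {0.52, 0.40, 0.28, 0.42, 0.46, 0.78} → fail.
4 of 4 fail.

4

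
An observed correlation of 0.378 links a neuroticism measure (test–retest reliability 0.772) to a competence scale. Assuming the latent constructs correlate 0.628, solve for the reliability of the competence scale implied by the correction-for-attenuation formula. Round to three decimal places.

r_true = r_obs / √(r_xx · r_yy) ⇒ 0.628 = 0.378 / √(0.772 · r_yy).
√(0.772 · r_yy) = 0.378 / 0.628 = 0.6019; 0.772 · r_yy = 0.3623; r_yy = 0.3623 / 0.772 ≈ 0.469.

0.469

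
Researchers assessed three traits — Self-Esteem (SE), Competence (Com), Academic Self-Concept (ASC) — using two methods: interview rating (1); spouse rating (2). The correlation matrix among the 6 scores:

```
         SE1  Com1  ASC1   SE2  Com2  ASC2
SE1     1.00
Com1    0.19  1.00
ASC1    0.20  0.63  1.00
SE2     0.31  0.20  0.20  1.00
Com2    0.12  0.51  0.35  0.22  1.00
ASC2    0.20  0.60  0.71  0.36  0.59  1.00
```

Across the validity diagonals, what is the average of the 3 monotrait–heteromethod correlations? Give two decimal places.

Convergent values: 0.31, 0.51, 0.71; mean = 1.53/3 = 0.51.

0.51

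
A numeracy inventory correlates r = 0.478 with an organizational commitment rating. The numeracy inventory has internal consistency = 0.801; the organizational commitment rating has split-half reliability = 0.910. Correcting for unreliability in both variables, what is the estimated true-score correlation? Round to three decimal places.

r_true = r_obs / √(r_xx · r_yy) = 0.478 / √(0.801 × 0.910) = 0.478 / √0.728910 = 0.478 / 0.8538 ≈ 0.560.

0.560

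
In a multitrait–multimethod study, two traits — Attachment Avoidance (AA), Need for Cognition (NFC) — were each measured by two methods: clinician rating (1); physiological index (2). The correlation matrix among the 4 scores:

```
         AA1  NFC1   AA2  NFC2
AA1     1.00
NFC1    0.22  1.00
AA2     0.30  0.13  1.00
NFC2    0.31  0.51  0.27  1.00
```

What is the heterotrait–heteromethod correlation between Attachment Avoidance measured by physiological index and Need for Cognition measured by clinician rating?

0.13

Different traits and methods: r(AA2, NFC1) = 0.13.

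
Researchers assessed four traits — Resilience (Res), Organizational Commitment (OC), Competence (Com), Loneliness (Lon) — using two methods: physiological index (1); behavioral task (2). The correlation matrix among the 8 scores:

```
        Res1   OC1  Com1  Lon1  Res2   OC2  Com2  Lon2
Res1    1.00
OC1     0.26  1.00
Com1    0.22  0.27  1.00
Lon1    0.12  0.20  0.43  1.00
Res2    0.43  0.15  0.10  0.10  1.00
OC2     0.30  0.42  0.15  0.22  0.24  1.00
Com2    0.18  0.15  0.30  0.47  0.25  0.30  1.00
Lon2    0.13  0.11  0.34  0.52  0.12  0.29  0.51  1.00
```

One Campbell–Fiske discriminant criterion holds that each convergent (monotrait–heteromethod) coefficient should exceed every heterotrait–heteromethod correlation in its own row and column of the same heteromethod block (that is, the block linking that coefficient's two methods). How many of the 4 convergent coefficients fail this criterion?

1

Convergent coefficients and their comparison sets:
Res (methods 1·2): 0.43 vs {0.30, 0.15, 0.18, 0.10, 0.13, 0.10} → pass.
OC (methods 1·2): 0.42 vs {0.15, 0.30, 0.15, 0.15, 0.11, 0.22} → pass.
Com (methods 1·2): 0.30 vs {0.10, 0.18, 0.15, 0.15, 0.34, 0.47} → fail.
Lon (methods 1·2): 0.52 vs {0.10, 0.13, 0.22, 0.11, 0.47, 0.34} → pass.
1 of 4 fail.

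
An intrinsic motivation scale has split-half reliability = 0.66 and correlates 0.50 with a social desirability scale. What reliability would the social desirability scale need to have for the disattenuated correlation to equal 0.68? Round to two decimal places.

r_true = r_obs / √(r_xx · r_yy) ⇒ 0.68 = 0.50 / √(0.66 · r_yy).
√(0.66 · r_yy) = 0.50 / 0.68 = 0.7353; 0.66 · r_yy = 0.5407; r_yy = 0.5407 / 0.66 ≈ 0.82.

0.82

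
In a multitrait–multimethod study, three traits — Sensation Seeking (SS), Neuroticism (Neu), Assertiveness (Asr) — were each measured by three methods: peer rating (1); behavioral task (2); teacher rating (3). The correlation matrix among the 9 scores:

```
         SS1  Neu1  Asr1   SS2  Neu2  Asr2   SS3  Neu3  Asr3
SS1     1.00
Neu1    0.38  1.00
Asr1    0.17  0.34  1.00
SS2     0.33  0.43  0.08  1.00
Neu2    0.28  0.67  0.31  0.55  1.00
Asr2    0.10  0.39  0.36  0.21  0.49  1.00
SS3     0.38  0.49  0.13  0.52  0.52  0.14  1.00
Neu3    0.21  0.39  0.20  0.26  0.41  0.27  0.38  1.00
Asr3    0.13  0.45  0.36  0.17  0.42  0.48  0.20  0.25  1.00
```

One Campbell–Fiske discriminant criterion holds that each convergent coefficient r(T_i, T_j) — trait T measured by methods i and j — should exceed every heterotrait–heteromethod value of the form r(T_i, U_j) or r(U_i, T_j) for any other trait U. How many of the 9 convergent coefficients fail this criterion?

Convergent coefficients and their comparison sets:
SS (methods 1·2): 0.33 vs {0.28, 0.43, 0.10, 0.08} → fail.
SS (methods 1·3): 0.38 vs {0.21, 0.49, 0.13, 0.13} → fail.
SS (methods 2·3): 0.52 vs {0.26, 0.52, 0.17, 0.14} → fail.
Neu (methods 1·2): 0.67 vs {0.43, 0.28, 0.39, 0.31} → pass.
Neu (methods 1·3): 0.39 vs {0.49, 0.21, 0.45, 0.20} → fail.
Neu (methods 2·3): 0.41 vs {0.52, 0.26, 0.42, 0.27} → fail.
Asr (methods 1·2): 0.36 vs {0.08, 0.10, 0.31, 0.39} → fail.
Asr (methods 1·3): 0.36 vs {0.13, 0.13, 0.20, 0.45} → fail.
Asr (methods 2·3): 0.48 vs {0.14, 0.17, 0.27, 0.42} → pass.
7 of 9 fail.

7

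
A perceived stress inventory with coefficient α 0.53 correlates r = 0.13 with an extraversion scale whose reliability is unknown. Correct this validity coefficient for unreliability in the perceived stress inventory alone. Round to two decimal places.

0.18

Single correction: r_c = r_obs / √r_xx = 0.13 / √0.53 = 0.13 / 0.7280 ≈ 0.18.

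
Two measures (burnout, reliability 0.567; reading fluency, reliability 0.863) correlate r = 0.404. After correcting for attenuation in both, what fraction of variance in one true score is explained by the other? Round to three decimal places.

0.334

Disattenuated r = 0.404 / √(0.567 × 0.863) = 0.404 / 0.6995 = 0.5776.
Shared true-score variance = 0.5776² = 0.3336 ≈ 0.334.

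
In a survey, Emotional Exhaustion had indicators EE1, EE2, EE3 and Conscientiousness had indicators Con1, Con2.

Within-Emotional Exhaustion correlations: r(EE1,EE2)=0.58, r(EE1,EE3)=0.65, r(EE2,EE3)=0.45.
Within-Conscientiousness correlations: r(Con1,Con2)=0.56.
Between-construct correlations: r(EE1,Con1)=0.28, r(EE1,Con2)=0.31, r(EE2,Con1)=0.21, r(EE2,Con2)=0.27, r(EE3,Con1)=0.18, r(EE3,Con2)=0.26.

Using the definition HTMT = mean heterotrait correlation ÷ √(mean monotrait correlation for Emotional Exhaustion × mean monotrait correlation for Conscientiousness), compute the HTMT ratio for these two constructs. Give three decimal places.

0.449

Between-construct mean = 1.51/6 = 0.2517.
Mean within-EE = 1.68/3 = 0.5600; mean within-Con = 0.56/1 = 0.5600.
Geometric mean = √(0.5600 × 0.5600) = 0.5600.
HTMT = 0.2517 / 0.5600 = 0.449.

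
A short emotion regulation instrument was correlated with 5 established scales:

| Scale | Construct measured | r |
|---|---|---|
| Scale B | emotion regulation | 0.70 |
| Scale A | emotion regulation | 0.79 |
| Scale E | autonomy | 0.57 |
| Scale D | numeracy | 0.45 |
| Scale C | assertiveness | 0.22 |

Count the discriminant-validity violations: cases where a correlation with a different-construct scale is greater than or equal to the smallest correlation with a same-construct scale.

Convergent (same construct = emotion regulation): Scale B, Scale A.
Smallest convergent = 0.70. Discriminant values: 0.57, 0.45, 0.22; count ≥ 0.70 → 0.

0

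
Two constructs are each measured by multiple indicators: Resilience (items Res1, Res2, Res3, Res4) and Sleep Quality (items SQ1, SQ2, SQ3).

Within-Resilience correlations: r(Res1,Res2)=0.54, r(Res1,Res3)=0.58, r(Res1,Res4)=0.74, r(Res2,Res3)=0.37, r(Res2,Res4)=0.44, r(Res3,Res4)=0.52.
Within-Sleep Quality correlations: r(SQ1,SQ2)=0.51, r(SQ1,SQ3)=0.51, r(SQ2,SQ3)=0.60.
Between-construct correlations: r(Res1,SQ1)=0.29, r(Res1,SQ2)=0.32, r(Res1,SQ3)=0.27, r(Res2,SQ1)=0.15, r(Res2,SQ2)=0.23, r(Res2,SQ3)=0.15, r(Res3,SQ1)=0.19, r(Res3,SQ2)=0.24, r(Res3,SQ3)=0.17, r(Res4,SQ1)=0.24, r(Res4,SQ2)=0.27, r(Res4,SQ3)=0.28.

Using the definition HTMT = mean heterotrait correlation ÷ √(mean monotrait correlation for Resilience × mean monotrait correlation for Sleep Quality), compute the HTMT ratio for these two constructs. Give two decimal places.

0.44

Mean between = 2.80/12 = 0.2333.
Mean within-Res = 3.19/6 = 0.5317; mean within-SQ = 1.62/3 = 0.5400.
Geometric mean = √(0.5317 × 0.5400) = 0.5358.
HTMT = 0.2333 / 0.5358 = 0.44.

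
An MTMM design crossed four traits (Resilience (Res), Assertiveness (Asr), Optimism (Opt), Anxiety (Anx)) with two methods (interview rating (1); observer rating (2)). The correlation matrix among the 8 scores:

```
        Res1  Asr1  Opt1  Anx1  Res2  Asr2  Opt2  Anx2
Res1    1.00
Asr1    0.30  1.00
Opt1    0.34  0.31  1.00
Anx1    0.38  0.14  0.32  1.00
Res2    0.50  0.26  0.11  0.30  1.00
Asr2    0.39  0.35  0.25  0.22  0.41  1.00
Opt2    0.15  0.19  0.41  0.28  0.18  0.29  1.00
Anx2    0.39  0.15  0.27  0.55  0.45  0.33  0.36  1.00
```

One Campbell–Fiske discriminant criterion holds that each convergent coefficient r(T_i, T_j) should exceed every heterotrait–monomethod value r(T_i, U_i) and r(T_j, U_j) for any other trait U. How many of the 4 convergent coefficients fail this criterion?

1

Convergent coefficients and their comparison sets:
Res (methods 1·2): 0.50 vs {0.30, 0.41, 0.34, 0.18, 0.38, 0.45} → pass.
Asr (methods 1·2): 0.35 vs {0.30, 0.41, 0.31, 0.29, 0.14, 0.33} → fail.
Opt (methods 1·2): 0.41 vs {0.34, 0.18, 0.31, 0.29, 0.32, 0.36} → pass.
Anx (methods 1·2): 0.55 vs {0.38, 0.45, 0.14, 0.33, 0.32, 0.36} → pass.
1 of 4 fail.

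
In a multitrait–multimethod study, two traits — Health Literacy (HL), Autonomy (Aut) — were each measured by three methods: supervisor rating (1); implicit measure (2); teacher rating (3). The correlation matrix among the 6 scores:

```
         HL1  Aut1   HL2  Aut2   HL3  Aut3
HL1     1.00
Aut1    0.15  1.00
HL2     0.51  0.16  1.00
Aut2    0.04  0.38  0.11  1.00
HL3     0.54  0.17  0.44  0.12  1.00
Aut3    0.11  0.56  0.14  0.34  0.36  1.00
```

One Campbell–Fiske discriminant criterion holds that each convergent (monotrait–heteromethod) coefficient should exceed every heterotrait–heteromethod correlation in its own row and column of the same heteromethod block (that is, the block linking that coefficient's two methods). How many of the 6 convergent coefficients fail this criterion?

Checking each validity diagonal entry against its comparison values:
HL (methods 1·2): 0.51 vs {0.04, 0.16} → pass.
HL (methods 1·3): 0.54 vs {0.11, 0.17} → pass.
HL (methods 2·3): 0.44 vs {0.14, 0.12} → pass.
Aut (methods 1·2): 0.38 vs {0.16, 0.04} → pass.
Aut (methods 1·3): 0.56 vs {0.17, 0.11} → pass.
Aut (methods 2·3): 0.34 vs {0.12, 0.14} → pass.
0 of 6 fail.

0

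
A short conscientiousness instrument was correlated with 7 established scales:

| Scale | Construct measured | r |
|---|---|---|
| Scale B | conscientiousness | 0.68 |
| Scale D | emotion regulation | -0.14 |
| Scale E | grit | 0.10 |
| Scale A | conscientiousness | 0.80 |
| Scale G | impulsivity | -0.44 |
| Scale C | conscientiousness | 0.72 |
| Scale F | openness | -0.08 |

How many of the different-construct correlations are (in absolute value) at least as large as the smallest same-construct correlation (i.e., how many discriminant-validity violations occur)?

0

Convergent (same construct = conscientiousness): Scale B, Scale A, Scale C.
Smallest convergent = 0.68. Discriminant |r|: 0.14, 0.10, 0.44, 0.08; count ≥ 0.68 → 0.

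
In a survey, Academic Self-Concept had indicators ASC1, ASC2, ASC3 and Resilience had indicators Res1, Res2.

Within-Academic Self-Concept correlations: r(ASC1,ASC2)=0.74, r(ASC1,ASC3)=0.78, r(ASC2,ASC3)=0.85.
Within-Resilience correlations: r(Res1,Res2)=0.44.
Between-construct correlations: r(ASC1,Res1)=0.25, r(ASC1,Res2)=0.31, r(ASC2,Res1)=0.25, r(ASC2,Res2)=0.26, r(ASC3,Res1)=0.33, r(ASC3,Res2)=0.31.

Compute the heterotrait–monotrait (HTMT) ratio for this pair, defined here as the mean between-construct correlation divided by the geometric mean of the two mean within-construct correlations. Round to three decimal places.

0.483

Mean between = 1.71/6 = 0.2850.
Mean within-ASC = 2.37/3 = 0.7900; mean within-Res = 0.44/1 = 0.4400.
Geometric mean = √(0.7900 × 0.4400) = 0.5896.
HTMT = 0.2850 / 0.5896 = 0.483.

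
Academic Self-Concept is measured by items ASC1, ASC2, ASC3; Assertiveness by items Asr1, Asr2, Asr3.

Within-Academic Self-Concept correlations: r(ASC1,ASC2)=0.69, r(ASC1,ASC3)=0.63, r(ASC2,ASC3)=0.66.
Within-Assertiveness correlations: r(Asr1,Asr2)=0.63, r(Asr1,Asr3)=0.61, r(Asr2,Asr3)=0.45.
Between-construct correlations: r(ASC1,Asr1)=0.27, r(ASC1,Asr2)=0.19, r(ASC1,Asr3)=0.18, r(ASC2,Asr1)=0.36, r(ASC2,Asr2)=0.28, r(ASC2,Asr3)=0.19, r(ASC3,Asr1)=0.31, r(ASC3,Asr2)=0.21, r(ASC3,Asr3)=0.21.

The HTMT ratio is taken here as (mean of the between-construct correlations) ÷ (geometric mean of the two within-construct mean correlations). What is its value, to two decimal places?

Mean between = 2.20/9 = 0.2444.
Mean within-ASC = 1.98/3 = 0.6600; mean within-Asr = 1.69/3 = 0.5633.
Geometric mean = √(0.6600 × 0.5633) = 0.6097.
HTMT = 0.2444 / 0.6097 = 0.40.

0.40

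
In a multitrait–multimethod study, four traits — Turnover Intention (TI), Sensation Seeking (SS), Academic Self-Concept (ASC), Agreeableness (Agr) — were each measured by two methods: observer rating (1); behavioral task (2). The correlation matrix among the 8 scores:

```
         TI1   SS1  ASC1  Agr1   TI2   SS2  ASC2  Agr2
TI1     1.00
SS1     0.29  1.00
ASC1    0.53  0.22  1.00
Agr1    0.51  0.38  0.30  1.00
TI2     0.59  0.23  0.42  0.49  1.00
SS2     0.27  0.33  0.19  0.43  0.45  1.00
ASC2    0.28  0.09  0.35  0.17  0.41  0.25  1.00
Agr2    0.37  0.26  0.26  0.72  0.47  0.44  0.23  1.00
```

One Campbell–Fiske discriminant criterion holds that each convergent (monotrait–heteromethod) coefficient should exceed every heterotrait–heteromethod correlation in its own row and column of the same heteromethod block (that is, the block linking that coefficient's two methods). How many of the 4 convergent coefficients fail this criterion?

2

Each convergent coefficient versus the relevant comparison correlations:
TI (methods 1·2): 0.59 vs {0.27, 0.23, 0.28, 0.42, 0.37, 0.49} → pass.
SS (methods 1·2): 0.33 vs {0.23, 0.27, 0.09, 0.19, 0.26, 0.43} → fail.
ASC (methods 1·2): 0.35 vs {0.42, 0.28, 0.19, 0.09, 0.26, 0.17} → fail.
Agr (methods 1·2): 0.72 vs {0.49, 0.37, 0.43, 0.26, 0.17, 0.26} → pass.
2 of 4 fail.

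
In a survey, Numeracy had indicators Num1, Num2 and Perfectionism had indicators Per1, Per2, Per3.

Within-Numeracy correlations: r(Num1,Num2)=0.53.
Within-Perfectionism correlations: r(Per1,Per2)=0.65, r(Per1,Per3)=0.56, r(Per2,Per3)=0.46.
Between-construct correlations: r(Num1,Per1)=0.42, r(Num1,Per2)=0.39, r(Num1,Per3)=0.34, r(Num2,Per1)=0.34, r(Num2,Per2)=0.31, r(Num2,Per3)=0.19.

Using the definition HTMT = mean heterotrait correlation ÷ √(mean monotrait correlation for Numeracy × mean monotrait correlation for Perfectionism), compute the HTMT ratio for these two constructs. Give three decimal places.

Mean heterotrait r = 1.99/6 = 0.3317.
Mean within-Num = 0.53/1 = 0.5300; mean within-Per = 1.67/3 = 0.5567.
Geometric mean = √(0.5300 × 0.5567) = 0.5432.
HTMT = 0.3317 / 0.5432 = 0.611.

0.611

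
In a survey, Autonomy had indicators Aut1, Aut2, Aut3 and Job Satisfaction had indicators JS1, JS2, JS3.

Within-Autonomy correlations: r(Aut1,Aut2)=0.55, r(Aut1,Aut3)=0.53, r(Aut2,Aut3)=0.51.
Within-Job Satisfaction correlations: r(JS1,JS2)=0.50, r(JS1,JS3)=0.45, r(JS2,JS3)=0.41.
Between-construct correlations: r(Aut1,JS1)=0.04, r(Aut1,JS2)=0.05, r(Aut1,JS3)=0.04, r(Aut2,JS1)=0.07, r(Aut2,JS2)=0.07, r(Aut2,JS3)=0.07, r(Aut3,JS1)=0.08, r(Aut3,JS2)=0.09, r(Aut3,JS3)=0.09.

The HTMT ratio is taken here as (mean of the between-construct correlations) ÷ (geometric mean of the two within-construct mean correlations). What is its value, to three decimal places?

Mean heterotrait r = 0.60/9 = 0.0667.
Mean within-Aut = 1.59/3 = 0.5300; mean within-JS = 1.36/3 = 0.4533.
Geometric mean = √(0.5300 × 0.4533) = 0.4902.
HTMT = 0.0667 / 0.4902 = 0.136.

0.136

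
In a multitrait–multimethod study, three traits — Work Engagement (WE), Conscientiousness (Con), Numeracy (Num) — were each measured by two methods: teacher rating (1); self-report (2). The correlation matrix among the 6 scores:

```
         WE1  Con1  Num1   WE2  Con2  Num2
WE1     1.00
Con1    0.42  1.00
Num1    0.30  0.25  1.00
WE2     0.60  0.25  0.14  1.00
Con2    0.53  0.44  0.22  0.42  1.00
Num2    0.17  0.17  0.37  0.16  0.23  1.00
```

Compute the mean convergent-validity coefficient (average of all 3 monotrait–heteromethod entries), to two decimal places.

0.47

Convergent values: 0.60, 0.44, 0.37; mean = 1.41/3 = 0.47.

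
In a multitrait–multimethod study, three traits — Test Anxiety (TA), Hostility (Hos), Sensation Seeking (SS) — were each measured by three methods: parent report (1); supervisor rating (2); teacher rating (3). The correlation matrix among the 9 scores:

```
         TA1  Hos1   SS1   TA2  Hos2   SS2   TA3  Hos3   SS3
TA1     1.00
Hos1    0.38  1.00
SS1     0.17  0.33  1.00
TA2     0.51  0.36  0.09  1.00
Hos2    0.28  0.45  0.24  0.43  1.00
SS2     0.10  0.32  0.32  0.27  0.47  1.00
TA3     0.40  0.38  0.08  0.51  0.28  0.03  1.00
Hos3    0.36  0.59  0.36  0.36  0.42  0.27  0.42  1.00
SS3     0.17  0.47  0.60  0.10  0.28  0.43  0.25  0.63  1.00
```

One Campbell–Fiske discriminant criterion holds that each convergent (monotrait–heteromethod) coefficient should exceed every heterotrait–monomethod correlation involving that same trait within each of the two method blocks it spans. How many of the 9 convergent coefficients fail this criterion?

Each convergent coefficient versus the relevant comparison correlations:
TA (methods 1·2): 0.51 vs {0.38, 0.43, 0.17, 0.27} → pass.
TA (methods 1·3): 0.40 vs {0.38, 0.42, 0.17, 0.25} → fail.
TA (methods 2·3): 0.51 vs {0.43, 0.42, 0.27, 0.25} → pass.
Hos (methods 1·2): 0.45 vs {0.38, 0.43, 0.33, 0.47} → fail.
Hos (methods 1·3): 0.59 vs {0.38, 0.42, 0.33, 0.63} → fail.
Hos (methods 2·3): 0.42 vs {0.43, 0.42, 0.47, 0.63} → fail.
SS (methods 1·2): 0.32 vs {0.17, 0.27, 0.33, 0.47} → fail.
SS (methods 1·3): 0.60 vs {0.17, 0.25, 0.33, 0.63} → fail.
SS (methods 2·3): 0.43 vs {0.27, 0.25, 0.47, 0.63} → fail.
7 of 9 fail.

7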